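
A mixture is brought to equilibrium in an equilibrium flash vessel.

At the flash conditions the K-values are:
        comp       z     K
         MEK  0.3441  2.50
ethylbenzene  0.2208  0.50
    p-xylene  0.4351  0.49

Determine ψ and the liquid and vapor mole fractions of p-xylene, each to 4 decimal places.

Material balance + equilibrium reduce to Σ zᵢ(Kᵢ−1)/(1+ψ(Kᵢ−1)) = 0.
Check two-phase: ΣzᵢKᵢ = 1.1838 > 1 and Σzᵢ/Kᵢ = 1.4672 > 1, so g(0) = 0.1838 > 0 and g(1) = -0.4672 < 0.
Iterate (Newton) starting at ψ = 0.5:
  ψ = 0.5000: g = -0.15011, g' = -0.5548 → ψ = 0.2295
  ψ = 0.2295: g = 0.00797, g' = -0.6441 → ψ = 0.2418
  ψ = 0.2418: g = 0.00005, g' = -0.6356 → ψ = 0.2419
Converged at ψ = 0.2419.
Compositions from xᵢ = zᵢ/(1+ψ(Kᵢ−1)), yᵢ = Kᵢxᵢ:
  MEK: x = 0.2525, y = 0.6312
  ethylbenzene: x = 0.2512, y = 0.1256
  p-xylene: x = 0.4963, y = 0.2432

ψ = 0.2419, x_p-xylene = 0.4963, y_p-xylene = 0.2432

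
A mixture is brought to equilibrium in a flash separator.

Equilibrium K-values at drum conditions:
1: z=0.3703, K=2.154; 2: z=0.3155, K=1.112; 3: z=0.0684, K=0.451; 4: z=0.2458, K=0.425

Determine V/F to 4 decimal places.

Iterate (Newton) starting at V/F = 0.5:
  V/F = 0.5000: g = 0.05431, g' = -0.4011 → V/F = 0.6354
  V/F = 0.6354: g = -0.00084, g' = -0.4180 → V/F = 0.6334
Converged at V/F = 0.6334.

V/F = 0.6334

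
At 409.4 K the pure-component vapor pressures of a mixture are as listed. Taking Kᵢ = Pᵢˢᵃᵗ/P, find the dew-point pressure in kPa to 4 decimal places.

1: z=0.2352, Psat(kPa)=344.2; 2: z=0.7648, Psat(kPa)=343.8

At the dew point ψ → 1, so Σzᵢ/Kᵢ = 1 with Kᵢ = Pᵢˢᵃᵗ/P ⇒ 1/P = Σzᵢ/Pᵢˢᵃᵗ.
1/P = 0.2352/344.2 + 0.7648/343.8 = 0.0029079 ⇒ P = 343.8940 kPa

Pdew = 343.8940 kPa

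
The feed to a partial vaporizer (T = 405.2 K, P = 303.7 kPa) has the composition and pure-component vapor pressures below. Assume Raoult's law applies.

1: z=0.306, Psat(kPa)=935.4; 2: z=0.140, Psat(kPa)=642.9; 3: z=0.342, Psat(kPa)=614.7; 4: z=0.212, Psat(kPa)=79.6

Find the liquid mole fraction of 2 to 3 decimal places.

Raoult's law: Kᵢ = Pᵢˢᵃᵗ/P = Pᵢˢᵃᵗ/303.7.
  K_1 = 935.4/303.7 = 3.08001, K_2 = 642.9/303.7 = 2.11689, K_3 = 614.7/303.7 = 2.02404, K_4 = 79.6/303.7 = 0.26210
Newton–Raphson from β = 0.52:
  β = 0.520: g = 0.3794, g' = -0.832 → β = 0.976
  β = 0.976: g = -0.0990, g' = -1.748 → β = 0.919
  β = 0.919: g = -0.0103, g' = -1.410 → β = 0.912
Converged at β = 0.912.
Compositions from xᵢ = zᵢ/(1+β(Kᵢ−1)), yᵢ = Kᵢxᵢ:
  1: x = 0.106, y = 0.325
  2: x = 0.069, y = 0.147
  3: x = 0.177, y = 0.358
  4: x = 0.648, y = 0.170

x_2 = 0.069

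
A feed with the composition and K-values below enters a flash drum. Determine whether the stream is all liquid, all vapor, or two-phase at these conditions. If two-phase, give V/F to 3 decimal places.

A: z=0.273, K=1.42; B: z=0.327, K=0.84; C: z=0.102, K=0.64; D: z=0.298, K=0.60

all liquid

ΣzᵢKᵢ = 0.906; Σzᵢ/Kᵢ = 1.238.
Since ΣzᵢKᵢ < 1 the mixture is below its bubble point — single liquid phase.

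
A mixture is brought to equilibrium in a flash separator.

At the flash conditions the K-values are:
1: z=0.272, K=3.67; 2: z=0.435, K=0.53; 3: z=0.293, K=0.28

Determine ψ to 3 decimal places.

ψ = 0.201

Material balance + equilibrium reduce to Σ zᵢ(Kᵢ−1)/(1+ψ(Kᵢ−1)) = 0.
g(0) = ΣzᵢKᵢ − 1 = 0.311 and g(1) = 1 − Σzᵢ/Kᵢ = -0.941, so a root lies in (0, 1).
Iterate (Newton) starting at ψ = 0.5:
  ψ = 0.500: g = -0.2859, g' = -0.891 → ψ = 0.179
  ψ = 0.179: g = 0.0259, g' = -1.202 → ψ = 0.201
Converged at ψ = 0.201.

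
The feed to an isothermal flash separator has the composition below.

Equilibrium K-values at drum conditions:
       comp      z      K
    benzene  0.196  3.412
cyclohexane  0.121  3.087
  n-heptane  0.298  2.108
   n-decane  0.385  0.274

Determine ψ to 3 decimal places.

Material balance + equilibrium reduce to Σ zᵢ(Kᵢ−1)/(1+ψ(Kᵢ−1)) = 0.
g(0) = ΣzᵢKᵢ − 1 = 0.776 and g(1) = 1 − Σzᵢ/Kᵢ = -0.643, so a root lies in (0, 1).
Iterate (Newton) starting at ψ = 0.56:
  ψ = 0.560: g = 0.0503, g' = -1.034 → ψ = 0.609
  ψ = 0.609: g = -0.0008, g' = -1.071 → ψ = 0.608
Converged at ψ = 0.608.

ψ = 0.608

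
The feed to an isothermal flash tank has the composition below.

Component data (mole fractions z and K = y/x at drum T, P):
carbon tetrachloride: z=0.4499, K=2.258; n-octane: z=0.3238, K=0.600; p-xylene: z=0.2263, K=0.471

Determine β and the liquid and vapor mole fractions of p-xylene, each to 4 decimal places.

Rachford–Rice: g(β) = Σ zᵢ(Kᵢ−1)/(1+β(Kᵢ−1)) = 0.
Feasibility: ΣzᵢKᵢ = 1.3167, Σzᵢ/Kᵢ = 1.2194 — both > 1, two phases present.
Newton iteration, β⁰ = 0.5:
  β = 0.5000: g = 0.02277, g' = -0.4663 → β = 0.5488
  β = 0.5488: g = 0.00017, g' = -0.4600 → β = 0.5492
Converged at β = 0.5492.
Compositions from xᵢ = zᵢ/(1+β(Kᵢ−1)), yᵢ = Kᵢxᵢ:
  carbon tetrachloride: x = 0.2661, y = 0.6008
  n-octane: x = 0.4150, y = 0.2490
  p-xylene: x = 0.3190, y = 0.1502

β = 0.5492, x_p-xylene = 0.3190, y_p-xylene = 0.1502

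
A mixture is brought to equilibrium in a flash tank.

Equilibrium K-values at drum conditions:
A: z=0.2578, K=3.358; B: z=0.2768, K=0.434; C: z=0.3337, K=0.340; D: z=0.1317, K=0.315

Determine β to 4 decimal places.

β = 0.0947

Material balance + equilibrium reduce to Σ zᵢ(Kᵢ−1)/(1+β(Kᵢ−1)) = 0.
Check two-phase: ΣzᵢKᵢ = 1.1408 > 1 and Σzᵢ/Kᵢ = 2.1141 > 1, so g(0) = 0.1408 > 0 and g(1) = -1.1141 < 0.
Iterate (Newton) starting at β = 0.54:
  β = 0.5400: g = -0.44361, g' = -0.9679 → β = 0.0817
  β = 0.0817: g = 0.01713, g' = -1.3371 → β = 0.0945
  β = 0.0945: g = 0.00028, g' = -1.2937 → β = 0.0947
Converged at β = 0.0947.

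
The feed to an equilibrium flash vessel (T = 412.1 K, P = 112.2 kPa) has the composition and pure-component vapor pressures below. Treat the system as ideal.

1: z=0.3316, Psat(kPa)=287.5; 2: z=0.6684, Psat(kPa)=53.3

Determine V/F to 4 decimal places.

V/F = 0.2039

Raoult's law: Kᵢ = Pᵢˢᵃᵗ/P = Pᵢˢᵃᵗ/112.2.
  K_1 = 287.5/112.2 = 2.562389, K_2 = 53.3/112.2 = 0.475045
Rachford–Rice: g(V/F) = Σ zᵢ(Kᵢ−1)/(1+V/F(Kᵢ−1)) = 0.
Feasibility: ΣzᵢKᵢ = 1.1672, Σzᵢ/Kᵢ = 1.5364 — both > 1, two phases present.
Iterate (Newton) starting at V/F = 0.31:
  V/F = 0.3100: g = -0.07004, g' = -0.6301 → V/F = 0.1988
  V/F = 0.1988: g = 0.00351, g' = -0.7008 → V/F = 0.2039
Converged at V/F = 0.2039.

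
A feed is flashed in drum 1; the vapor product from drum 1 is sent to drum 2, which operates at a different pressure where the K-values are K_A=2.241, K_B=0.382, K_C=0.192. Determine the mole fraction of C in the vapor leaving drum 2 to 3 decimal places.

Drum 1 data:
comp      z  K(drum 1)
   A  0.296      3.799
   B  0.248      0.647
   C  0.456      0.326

Drum 1:
Newton iteration, ψ₁⁰ = 0.69:
  ψ₁ = 0.690: g = -0.4076, g' = -1.048 → ψ₁ = 0.301
  ψ₁ = 0.301: g = -0.0338, g' = -1.048 → ψ₁ = 0.269
Converged at ψ₁ = 0.269.
Drum-1 compositions:
  A: x = 0.169, y = 0.641
  B: x = 0.274, y = 0.177
  C: x = 0.557, y = 0.182
Drum-2 feed = drum-1 vapor: z₂ = (0.6410, 0.1773, 0.1816).
Drum 2:
Newton–Raphson from ψ₂ = 0.57:
  ψ₂ = 0.570: g = 0.0247, g' = -0.908 → ψ₂ = 0.597
Converged at ψ₂ = 0.597.
  A: x = 0.368, y = 0.825
  B: x = 0.281, y = 0.107
  C: x = 0.351, y = 0.067

y_C (drum 2) = 0.067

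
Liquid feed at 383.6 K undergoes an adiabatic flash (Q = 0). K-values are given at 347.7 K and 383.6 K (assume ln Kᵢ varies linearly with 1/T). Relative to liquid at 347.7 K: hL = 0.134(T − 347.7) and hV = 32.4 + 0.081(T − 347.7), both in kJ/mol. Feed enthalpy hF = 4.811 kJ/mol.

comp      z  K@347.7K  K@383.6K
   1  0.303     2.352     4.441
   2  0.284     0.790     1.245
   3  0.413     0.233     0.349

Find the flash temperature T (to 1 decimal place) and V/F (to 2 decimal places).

T = 352.1 K, V/F = 0.13

Adiabatic flash: solve Rachford–Rice at each trial T, then check hF = ψ·hV(T) + (1−ψ)·hL(T).
  T = 347.7 K: K = (2.352, 0.790, 0.233), RR gives ψ = 0.042, H_out = 1.367 kJ/mol
  T = 383.6 K: K = (4.441, 1.245, 0.349), RR gives ψ = 0.553, H_out = 21.688 kJ/mol
  T = 365.6 K: K = (3.280, 1.002, 0.288), RR gives ψ = 0.342, H_out = 13.154 kJ/mol
  T = 356.6 K: K = (2.786, 0.892, 0.260), RR gives ψ = 0.210, H_out = 7.900 kJ/mol
  T = 352.1 K: K = (2.560, 0.839, 0.246), RR gives ψ = 0.131, H_out = 4.819 kJ/mol
  T = 349.9 K: K = (2.455, 0.815, 0.239), RR gives ψ = 0.089, H_out = 3.157 kJ/mol
Linear interpolation between T = 349.9 (H_out = 3.157) and T = 352.1 (H_out = 4.819) on hF = 4.811 gives T ≈ 352.1 K, at which ψ = 0.13.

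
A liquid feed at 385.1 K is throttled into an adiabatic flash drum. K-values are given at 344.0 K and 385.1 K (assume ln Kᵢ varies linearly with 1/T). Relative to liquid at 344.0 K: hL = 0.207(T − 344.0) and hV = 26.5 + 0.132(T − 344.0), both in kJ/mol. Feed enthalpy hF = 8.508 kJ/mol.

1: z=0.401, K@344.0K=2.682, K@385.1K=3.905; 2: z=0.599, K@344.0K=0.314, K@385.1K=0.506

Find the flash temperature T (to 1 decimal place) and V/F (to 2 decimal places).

T = 349.8 K, V/F = 0.28

Adiabatic flash: solve Rachford–Rice at each trial T, then check hF = ψ·hV(T) + (1−ψ)·hL(T).
  T = 344.0 K: K = (2.682, 0.314), RR gives ψ = 0.228, H_out = 6.053 kJ/mol
  T = 385.1 K: K = (3.905, 0.506), RR gives ψ = 0.606, H_out = 22.688 kJ/mol
  T = 364.6 K: K = (3.272, 0.404), RR gives ψ = 0.409, H_out = 14.482 kJ/mol
  T = 354.3 K: K = (2.971, 0.358), RR gives ψ = 0.320, H_out = 10.373 kJ/mol
  T = 349.1 K: K = (2.824, 0.335), RR gives ψ = 0.275, H_out = 8.230 kJ/mol
  T = 351.7 K: K = (2.897, 0.346), RR gives ψ = 0.298, H_out = 9.309 kJ/mol
  T = 350.4 K: K = (2.860, 0.341), RR gives ψ = 0.286, H_out = 8.772 kJ/mol
Linear interpolation between T = 349.1 (H_out = 8.230) and T = 350.4 (H_out = 8.772) on hF = 8.508 gives T ≈ 349.8 K, at which ψ = 0.28.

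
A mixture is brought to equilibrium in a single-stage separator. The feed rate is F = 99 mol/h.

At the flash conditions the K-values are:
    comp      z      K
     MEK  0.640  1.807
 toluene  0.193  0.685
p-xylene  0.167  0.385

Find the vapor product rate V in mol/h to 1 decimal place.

Rachford–Rice: g(V/F) = Σ zᵢ(Kᵢ−1)/(1+V/F(Kᵢ−1)) = 0.
g(0) = ΣzᵢKᵢ − 1 = 0.353 and g(1) = 1 − Σzᵢ/Kᵢ = -0.070, so a root lies in (0, 1).
Newton–Raphson from V/F = 0.43:
  V/F = 0.430: g = 0.1735, g' = -0.372 → V/F = 0.896
  V/F = 0.896: g = -0.0138, g' = -0.491 → V/F = 0.868
  V/F = 0.868: g = -0.0003, g' = -0.471 → V/F = 0.867
Converged at V/F = 0.867.
Then V = V/F·F = 0.8675·99 = 85.9 mol/h and L = F − V = 13.1 mol/h.

V = 85.9 mol/h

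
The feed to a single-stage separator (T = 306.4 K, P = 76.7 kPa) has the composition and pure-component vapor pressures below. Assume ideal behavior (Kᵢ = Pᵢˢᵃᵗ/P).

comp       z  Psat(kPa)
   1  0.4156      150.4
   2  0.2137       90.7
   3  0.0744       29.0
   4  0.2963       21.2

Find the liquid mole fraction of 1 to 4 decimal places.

Raoult's law: Kᵢ = Pᵢˢᵃᵗ/P = Pᵢˢᵃᵗ/76.7.
  K_1 = 150.4/76.7 = 1.960887, K_2 = 90.7/76.7 = 1.182529, K_3 = 29.0/76.7 = 0.378096, K_4 = 21.2/76.7 = 0.276402
Newton–Raphson from β = 0.5:
  β = 0.5000: g = -0.09761, g' = -0.6226 → β = 0.3432
  β = 0.3432: g = -0.00706, g' = -0.5444 → β = 0.3303
  β = 0.3303: g = -0.00002, g' = -0.5409 → β = 0.3302
Converged at β = 0.3302.
Compositions from xᵢ = zᵢ/(1+β(Kᵢ−1)), yᵢ = Kᵢxᵢ:
  1: x = 0.3155, y = 0.6186
  2: x = 0.2016, y = 0.2383
  3: x = 0.0936, y = 0.0354
  4: x = 0.3893, y = 0.1076

x_1 = 0.3155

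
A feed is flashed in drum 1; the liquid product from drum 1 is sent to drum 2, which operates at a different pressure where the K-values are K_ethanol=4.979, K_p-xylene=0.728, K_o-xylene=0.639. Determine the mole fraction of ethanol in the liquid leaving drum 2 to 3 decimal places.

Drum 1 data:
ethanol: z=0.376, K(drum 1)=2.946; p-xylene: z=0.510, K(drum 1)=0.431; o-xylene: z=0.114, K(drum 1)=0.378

Drum 1:
Let ψ₁ = V/F and solve Σ zᵢ(Kᵢ−1)/(1+ψ₁(Kᵢ−1)) = 0.
Feasibility: ΣzᵢKᵢ = 1.371, Σzᵢ/Kᵢ = 1.613 — both > 1, two phases present.
Newton iteration, ψ₁⁰ = 0.5:
  ψ₁ = 0.500: g = -0.1376, g' = -0.781 → ψ₁ = 0.324
  ψ₁ = 0.324: g = 0.0043, g' = -0.853 → ψ₁ = 0.329
Converged at ψ₁ = 0.329.
Drum-1 compositions:
  ethanol: x = 0.229, y = 0.675
  p-xylene: x = 0.627, y = 0.270
  o-xylene: x = 0.143, y = 0.054
Drum-2 feed = drum-1 liquid: z₂ = (0.2293, 0.6274, 0.1433).
Drum 2:
Let ψ₂ = V/F and solve Σ zᵢ(Kᵢ−1)/(1+ψ₂(Kᵢ−1)) = 0.
Check two-phase: ΣzᵢKᵢ = 1.690 > 1 and Σzᵢ/Kᵢ = 1.132 > 1, so g(0) = 0.690 > 0 and g(1) = -0.132 < 0.
Newton–Raphson from ψ₂ = 0.66:
  ψ₂ = 0.660: g = -0.0243, g' = -0.377 → ψ₂ = 0.595
  ψ₂ = 0.595: g = 0.0012, g' = -0.416 → ψ₂ = 0.598
Converged at ψ₂ = 0.598.
  ethanol: x = 0.068, y = 0.338
  p-xylene: x = 0.749, y = 0.546
  o-xylene: x = 0.183, y = 0.117

x_ethanol (drum 2) = 0.068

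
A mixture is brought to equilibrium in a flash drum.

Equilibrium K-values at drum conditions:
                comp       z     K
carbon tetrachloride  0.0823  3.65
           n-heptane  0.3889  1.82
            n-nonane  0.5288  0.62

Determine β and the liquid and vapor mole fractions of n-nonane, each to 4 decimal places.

Newton–Raphson from β = 0.5:
  β = 0.5000: g = 0.07189, g' = -0.3548 → β = 0.7026
  β = 0.7026: g = 0.00440, g' = -0.3179 → β = 0.7164
  β = 0.7164: g = 0.00001, g' = -0.3167 → β = 0.7165
Converged at β = 0.7165.
Compositions from xᵢ = zᵢ/(1+β(Kᵢ−1)), yᵢ = Kᵢxᵢ:
  carbon tetrachloride: x = 0.0284, y = 0.1036
  n-heptane: x = 0.2450, y = 0.4459
  n-nonane: x = 0.7266, y = 0.4505

β = 0.7165, x_n-nonane = 0.7266, y_n-nonane = 0.4505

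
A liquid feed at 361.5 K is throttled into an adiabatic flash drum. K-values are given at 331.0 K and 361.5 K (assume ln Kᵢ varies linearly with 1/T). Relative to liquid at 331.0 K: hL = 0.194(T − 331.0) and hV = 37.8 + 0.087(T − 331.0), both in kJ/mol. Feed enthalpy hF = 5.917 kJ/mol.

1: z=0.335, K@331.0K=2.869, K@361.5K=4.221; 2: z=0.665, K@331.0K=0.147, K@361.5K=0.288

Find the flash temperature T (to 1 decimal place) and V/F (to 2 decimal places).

T = 340.1 K, V/F = 0.11

Adiabatic flash: solve Rachford–Rice at each trial T, then check hF = ψ·hV(T) + (1−ψ)·hL(T).
  T = 331.0 K: K = (2.869, 0.147), RR gives ψ = 0.037, H_out = 1.396 kJ/mol
  T = 361.5 K: K = (4.221, 0.288), RR gives ψ = 0.264, H_out = 15.036 kJ/mol
  T = 346.2 K: K = (3.507, 0.209), RR gives ψ = 0.158, H_out = 8.667 kJ/mol
  T = 338.6 K: K = (3.179, 0.176), RR gives ψ = 0.101, H_out = 5.222 kJ/mol
  T = 342.4 K: K = (3.341, 0.192), RR gives ψ = 0.130, H_out = 6.982 kJ/mol
  T = 340.5 K: K = (3.260, 0.184), RR gives ψ = 0.116, H_out = 6.112 kJ/mol
Linear interpolation between T = 338.6 (H_out = 5.222) and T = 340.5 (H_out = 6.112) on hF = 5.917 gives T ≈ 340.1 K, at which ψ = 0.11.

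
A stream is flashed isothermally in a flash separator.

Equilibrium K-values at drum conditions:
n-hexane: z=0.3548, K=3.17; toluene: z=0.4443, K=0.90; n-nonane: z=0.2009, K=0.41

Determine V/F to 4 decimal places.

V/F = 0.8179

Material balance + equilibrium reduce to Σ zᵢ(Kᵢ−1)/(1+V/F(Kᵢ−1)) = 0.
Check two-phase: ΣzᵢKᵢ = 1.6070 > 1 and Σzᵢ/Kᵢ = 1.0956 > 1, so g(0) = 0.6070 > 0 and g(1) = -0.0956 < 0.
Newton iteration, V/F⁰ = 0.5:
  V/F = 0.5000: g = 0.15437, g' = -0.5299 → V/F = 0.7913
  V/F = 0.7913: g = 0.01279, g' = -0.4776 → V/F = 0.8181
  V/F = 0.8181: g = -0.00007, g' = -0.4835 → V/F = 0.8179
Converged at V/F = 0.8179.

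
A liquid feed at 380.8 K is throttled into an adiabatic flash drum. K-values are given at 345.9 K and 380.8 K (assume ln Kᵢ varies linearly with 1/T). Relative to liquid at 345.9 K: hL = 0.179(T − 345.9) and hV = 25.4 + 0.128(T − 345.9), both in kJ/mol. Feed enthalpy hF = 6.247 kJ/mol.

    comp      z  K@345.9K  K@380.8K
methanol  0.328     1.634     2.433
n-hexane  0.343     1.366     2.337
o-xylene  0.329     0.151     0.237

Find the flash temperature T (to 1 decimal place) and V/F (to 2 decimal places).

T = 349.4 K, V/F = 0.22

Adiabatic flash: solve Rachford–Rice at each trial T, then check hF = ψ·hV(T) + (1−ψ)·hL(T).
  T = 345.9 K: K = (1.634, 1.366, 0.151), RR gives ψ = 0.126, H_out = 3.189 kJ/mol
  T = 380.8 K: K = (2.433, 2.337, 0.237), RR gives ψ = 0.642, H_out = 21.401 kJ/mol
  T = 363.4 K: K = (2.014, 1.811, 0.191), RR gives ψ = 0.467, H_out = 14.580 kJ/mol
  T = 354.6 K: K = (1.818, 1.577, 0.170), RR gives ψ = 0.333, H_out = 9.857 kJ/mol
  T = 350.2 K: K = (1.724, 1.468, 0.160), RR gives ψ = 0.241, H_out = 6.838 kJ/mol
  T = 348.0 K: K = (1.677, 1.415, 0.156), RR gives ψ = 0.186, H_out = 5.077 kJ/mol
  T = 349.1 K: K = (1.700, 1.441, 0.158), RR gives ψ = 0.214, H_out = 5.982 kJ/mol
Linear interpolation between T = 349.1 (H_out = 5.982) and T = 350.2 (H_out = 6.838) on hF = 6.247 gives T ≈ 349.4 K, at which ψ = 0.22.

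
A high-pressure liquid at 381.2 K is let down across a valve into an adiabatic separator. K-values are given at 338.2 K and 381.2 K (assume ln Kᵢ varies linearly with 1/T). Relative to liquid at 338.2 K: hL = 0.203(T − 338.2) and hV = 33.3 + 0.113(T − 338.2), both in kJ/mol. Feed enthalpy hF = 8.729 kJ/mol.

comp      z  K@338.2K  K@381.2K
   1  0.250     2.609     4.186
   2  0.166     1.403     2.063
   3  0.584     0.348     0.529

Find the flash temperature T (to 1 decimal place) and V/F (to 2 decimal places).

T = 346.9 K, V/F = 0.21

Adiabatic flash: solve Rachford–Rice at each trial T, then check hF = ψ·hV(T) + (1−ψ)·hL(T).
  T = 338.2 K: K = (2.609, 1.403, 0.348), RR gives ψ = 0.104, H_out = 3.477 kJ/mol
  T = 381.2 K: K = (4.186, 2.063, 0.529), RR gives ψ = 0.597, H_out = 26.287 kJ/mol
  T = 359.7 K: K = (3.352, 1.721, 0.434), RR gives ψ = 0.358, H_out = 15.602 kJ/mol
  T = 348.9 K: K = (2.967, 1.558, 0.390), RR gives ψ = 0.238, H_out = 9.866 kJ/mol
  T = 343.5 K: K = (2.783, 1.479, 0.369), RR gives ψ = 0.173, H_out = 6.759 kJ/mol
  T = 346.2 K: K = (2.874, 1.518, 0.379), RR gives ψ = 0.206, H_out = 8.338 kJ/mol
  T = 347.5 K: K = (2.919, 1.537, 0.384), RR gives ψ = 0.222, H_out = 9.079 kJ/mol
Linear interpolation between T = 346.2 (H_out = 8.338) and T = 347.5 (H_out = 9.079) on hF = 8.729 gives T ≈ 346.9 K, at which ψ = 0.21.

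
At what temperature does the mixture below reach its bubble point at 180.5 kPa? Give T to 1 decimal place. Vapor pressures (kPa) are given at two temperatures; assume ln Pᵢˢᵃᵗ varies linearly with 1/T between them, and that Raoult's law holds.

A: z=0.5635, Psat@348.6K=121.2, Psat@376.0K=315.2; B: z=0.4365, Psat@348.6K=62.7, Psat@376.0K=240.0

Bubble-point temperature: ΣzᵢPᵢˢᵃᵗ(T) = P. Interpolate ln Pᵢˢᵃᵗ = aᵢ + bᵢ/T.
  T = 348.6 K: ΣzᵢPᵢˢᵃᵗ = 95.66 kPa
  T = 376.0 K: ΣzᵢPᵢˢᵃᵗ = 282.38 kPa
  T = 362.3 K: ΣzᵢPᵢˢᵃᵗ = 167.07 kPa
  T = 369.1 K: ΣzᵢPᵢˢᵃᵗ = 217.63 kPa
  T = 365.7 K: ΣzᵢPᵢˢᵃᵗ = 190.87 kPa
  T = 364.0 K: ΣzᵢPᵢˢᵃᵗ = 178.62 kPa
Interpolating between 364.0 K and 365.7 K gives T ≈ 364.3 K.

T = 364.3 K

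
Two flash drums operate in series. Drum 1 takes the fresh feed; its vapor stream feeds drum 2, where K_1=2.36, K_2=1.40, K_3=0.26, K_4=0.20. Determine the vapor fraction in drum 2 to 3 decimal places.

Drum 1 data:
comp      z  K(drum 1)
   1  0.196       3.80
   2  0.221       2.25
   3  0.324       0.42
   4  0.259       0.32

V/F (drum 2) = 0.596

Drum 1:
Let ψ₁ = V/F and solve Σ zᵢ(Kᵢ−1)/(1+ψ₁(Kᵢ−1)) = 0.
Check two-phase: ΣzᵢKᵢ = 1.461 > 1 and Σzᵢ/Kᵢ = 1.731 > 1, so g(0) = 0.461 > 0 and g(1) = -0.731 < 0.
Newton–Raphson from ψ₁ = 0.63:
  ψ₁ = 0.630: g = -0.2511, g' = -0.946 → ψ₁ = 0.365
  ψ₁ = 0.365: g = -0.0112, g' = -0.926 → ψ₁ = 0.353
Converged at ψ₁ = 0.353.
Drum-1 compositions:
  1: x = 0.099, y = 0.375
  2: x = 0.153, y = 0.345
  3: x = 0.407, y = 0.171
  4: x = 0.341, y = 0.109
Drum-2 feed = drum-1 vapor: z₂ = (0.3748, 0.3451, 0.1711, 0.1090).
Drum 2:
Material balance + equilibrium reduce to Σ zᵢ(Kᵢ−1)/(1+ψ₂(Kᵢ−1)) = 0.
Feasibility: ΣzᵢKᵢ = 1.434, Σzᵢ/Kᵢ = 1.608 — both > 1, two phases present.
Iterate (Newton) starting at ψ₂ = 0.39:
  ψ₂ = 0.390: g = 0.1478, g' = -0.670 → ψ₂ = 0.611
  ψ₂ = 0.611: g = -0.0120, g' = -0.821 → ψ₂ = 0.596
Converged at ψ₂ = 0.596.
  1: x = 0.207, y = 0.489
  2: x = 0.279, y = 0.390
  3: x = 0.306, y = 0.080
  4: x = 0.208, y = 0.042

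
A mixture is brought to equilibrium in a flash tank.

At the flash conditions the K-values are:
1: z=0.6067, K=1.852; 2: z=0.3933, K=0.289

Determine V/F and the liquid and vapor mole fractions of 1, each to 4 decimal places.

V/F = 0.3917, x_1 = 0.4549, y_1 = 0.8425

Material balance + equilibrium reduce to Σ zᵢ(Kᵢ−1)/(1+V/F(Kᵢ−1)) = 0.
Feasibility: ΣzᵢKᵢ = 1.2373, Σzᵢ/Kᵢ = 1.6885 — both > 1, two phases present.
Newton–Raphson from V/F = 0.69:
  V/F = 0.6900: g = -0.22341, g' = -0.9408 → V/F = 0.4525
  V/F = 0.4525: g = -0.03923, g' = -0.6616 → V/F = 0.3932
  V/F = 0.3932: g = -0.00099, g' = -0.6302 → V/F = 0.3917
Converged at V/F = 0.3917.
Compositions from xᵢ = zᵢ/(1+V/F(Kᵢ−1)), yᵢ = Kᵢxᵢ:
  1: x = 0.4549, y = 0.8425
  2: x = 0.5451, y = 0.1575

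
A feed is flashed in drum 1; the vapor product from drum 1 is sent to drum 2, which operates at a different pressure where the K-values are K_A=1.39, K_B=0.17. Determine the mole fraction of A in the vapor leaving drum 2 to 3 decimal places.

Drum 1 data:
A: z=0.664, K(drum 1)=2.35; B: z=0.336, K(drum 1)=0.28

Drum 1:
Rachford–Rice: g(ψ₁) = Σ zᵢ(Kᵢ−1)/(1+ψ₁(Kᵢ−1)) = 0.
Feasibility: ΣzᵢKᵢ = 1.654, Σzᵢ/Kᵢ = 1.483 — both > 1, two phases present.
Binary case is linear: z₁(K₁−1)(1+ψ₁(K₂−1)) + z₂(K₂−1)(1+ψ₁(K₁−1)) = 0
⇒ ψ₁ = [z₁(K₁−1)+z₂(K₂−1)] / [−(K₁−1)(K₂−1)] = 0.6545/0.9720 = 0.673
Drum-1 compositions:
  A: x = 0.348, y = 0.817
  B: x = 0.652, y = 0.183
Drum-2 feed = drum-1 vapor: z₂ = (0.8174, 0.1826).
Drum 2:
Rachford–Rice: g(ψ₂) = Σ zᵢ(Kᵢ−1)/(1+ψ₂(Kᵢ−1)) = 0.
Feasibility: ΣzᵢKᵢ = 1.167, Σzᵢ/Kᵢ = 1.662 — both > 1, two phases present.
Binary case is linear: z₁(K₁−1)(1+ψ₂(K₂−1)) + z₂(K₂−1)(1+ψ₂(K₁−1)) = 0
⇒ ψ₂ = [z₁(K₁−1)+z₂(K₂−1)] / [−(K₁−1)(K₂−1)] = 0.1672/0.3237 = 0.517
  A: x = 0.680, y = 0.946
  B: x = 0.320, y = 0.054

y_A (drum 2) = 0.946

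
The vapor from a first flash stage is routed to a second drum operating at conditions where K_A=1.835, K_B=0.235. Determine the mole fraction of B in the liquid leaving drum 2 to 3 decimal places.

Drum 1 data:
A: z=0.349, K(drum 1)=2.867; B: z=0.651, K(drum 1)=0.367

Drum 1:
Let ψ₁ = V/F and solve Σ zᵢ(Kᵢ−1)/(1+ψ₁(Kᵢ−1)) = 0.
Check two-phase: ΣzᵢKᵢ = 1.240 > 1 and Σzᵢ/Kᵢ = 1.896 > 1, so g(0) = 0.239 > 0 and g(1) = -0.896 < 0.
Binary case is linear: z₁(K₁−1)(1+ψ₁(K₂−1)) + z₂(K₂−1)(1+ψ₁(K₁−1)) = 0
⇒ ψ₁ = [z₁(K₁−1)+z₂(K₂−1)] / [−(K₁−1)(K₂−1)] = 0.2395/1.1818 = 0.203
Drum-1 compositions:
  A: x = 0.253, y = 0.726
  B: x = 0.747, y = 0.274
Drum-2 feed = drum-1 vapor: z₂ = (0.7259, 0.2741).
Drum 2:
Binary case is linear: z₁(K₁−1)(1+ψ₂(K₂−1)) + z₂(K₂−1)(1+ψ₂(K₁−1)) = 0
⇒ ψ₂ = [z₁(K₁−1)+z₂(K₂−1)] / [−(K₁−1)(K₂−1)] = 0.3965/0.6388 = 0.621
  A: x = 0.478, y = 0.877
  B: x = 0.522, y = 0.123

x_B (drum 2) = 0.522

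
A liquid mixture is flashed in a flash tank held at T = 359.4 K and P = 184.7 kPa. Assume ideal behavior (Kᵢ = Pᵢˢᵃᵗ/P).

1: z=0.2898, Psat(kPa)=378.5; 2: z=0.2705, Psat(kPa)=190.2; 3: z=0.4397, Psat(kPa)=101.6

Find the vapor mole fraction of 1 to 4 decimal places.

Raoult's law: Kᵢ = Pᵢˢᵃᵗ/P = Pᵢˢᵃᵗ/184.7.
  K_1 = 378.5/184.7 = 2.049269, K_2 = 190.2/184.7 = 1.029778, K_3 = 101.6/184.7 = 0.550081
Newton iteration, ψ⁰ = 0.5:
  ψ = 0.5000: g = -0.04787, g' = -0.2857 → ψ = 0.3324
  ψ = 0.3324: g = 0.00080, g' = -0.2987 → ψ = 0.3351
Converged at ψ = 0.3351.
Compositions from xᵢ = zᵢ/(1+ψ(Kᵢ−1)), yᵢ = Kᵢxᵢ:
  1: x = 0.2144, y = 0.4394
  2: x = 0.2678, y = 0.2758
  3: x = 0.5178, y = 0.2848

y_1 = 0.4394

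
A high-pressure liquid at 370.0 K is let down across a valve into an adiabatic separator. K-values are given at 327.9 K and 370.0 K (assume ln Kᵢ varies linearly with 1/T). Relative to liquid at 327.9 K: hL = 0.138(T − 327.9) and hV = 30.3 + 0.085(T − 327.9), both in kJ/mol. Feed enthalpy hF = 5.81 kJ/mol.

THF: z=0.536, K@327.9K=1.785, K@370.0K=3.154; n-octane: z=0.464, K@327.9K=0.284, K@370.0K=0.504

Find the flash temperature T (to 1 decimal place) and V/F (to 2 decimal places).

T = 329.1 K, V/F = 0.19

Adiabatic flash: solve Rachford–Rice at each trial T, then check hF = ψ·hV(T) + (1−ψ)·hL(T).
  T = 327.9 K: K = (1.785, 0.284), RR gives ψ = 0.158, H_out = 4.773 kJ/mol
  T = 370.0 K: K = (3.154, 0.504), RR gives ψ = 0.865, H_out = 30.096 kJ/mol
  T = 348.9 K: K = (2.412, 0.385), RR gives ψ = 0.543, H_out = 18.733 kJ/mol
  T = 338.4 K: K = (2.085, 0.332), RR gives ψ = 0.375, H_out = 12.595 kJ/mol
  T = 333.1 K: K = (1.930, 0.307), RR gives ψ = 0.275, H_out = 8.968 kJ/mol
  T = 330.5 K: K = (1.857, 0.295), RR gives ψ = 0.219, H_out = 6.969 kJ/mol
  T = 329.2 K: K = (1.821, 0.290), RR gives ψ = 0.189, H_out = 5.899 kJ/mol
Linear interpolation between T = 327.9 (H_out = 4.773) and T = 329.2 (H_out = 5.899) on hF = 5.81 gives T ≈ 329.1 K, at which ψ = 0.19.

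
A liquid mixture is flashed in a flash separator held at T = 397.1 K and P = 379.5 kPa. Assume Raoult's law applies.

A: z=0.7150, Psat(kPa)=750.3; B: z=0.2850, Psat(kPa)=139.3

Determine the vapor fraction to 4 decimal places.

Raoult's law: Kᵢ = Pᵢˢᵃᵗ/P = Pᵢˢᵃᵗ/379.5.
  K_A = 750.3/379.5 = 1.977075, K_B = 139.3/379.5 = 0.367062
Binary case is linear: z₁(K₁−1)(1+ψ(K₂−1)) + z₂(K₂−1)(1+ψ(K₁−1)) = 0
⇒ ψ = [z₁(K₁−1)+z₂(K₂−1)] / [−(K₁−1)(K₂−1)] = 0.51822/0.61843 = 0.8380

ψ = 0.8380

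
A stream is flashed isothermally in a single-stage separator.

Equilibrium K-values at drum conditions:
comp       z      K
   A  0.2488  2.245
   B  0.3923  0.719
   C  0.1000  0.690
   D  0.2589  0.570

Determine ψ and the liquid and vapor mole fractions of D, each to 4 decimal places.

ψ = 0.1352, x_D = 0.2749, y_D = 0.1567

Rachford–Rice: g(ψ) = Σ zᵢ(Kᵢ−1)/(1+ψ(Kᵢ−1)) = 0.
Check two-phase: ΣzᵢKᵢ = 1.0572 > 1 and Σzᵢ/Kᵢ = 1.2556 > 1, so g(0) = 0.0572 > 0 and g(1) = -0.2556 < 0.
Newton iteration, ψ⁰ = 0.5:
  ψ = 0.5000: g = -0.11585, g' = -0.2796 → ψ = 0.0856
  ψ = 0.0856: g = 0.01954, g' = -0.4092 → ψ = 0.1334
  ψ = 0.1334: g = 0.00068, g' = -0.3814 → ψ = 0.1352
Converged at ψ = 0.1352.
Compositions from xᵢ = zᵢ/(1+ψ(Kᵢ−1)), yᵢ = Kᵢxᵢ:
  A: x = 0.2130, y = 0.4781
  B: x = 0.4078, y = 0.2932
  C: x = 0.1044, y = 0.0720
  D: x = 0.2749, y = 0.1567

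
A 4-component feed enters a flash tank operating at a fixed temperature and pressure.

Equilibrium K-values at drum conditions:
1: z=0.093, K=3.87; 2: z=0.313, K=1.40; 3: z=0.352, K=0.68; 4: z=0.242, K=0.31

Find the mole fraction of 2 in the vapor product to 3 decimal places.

Rachford–Rice: g(ψ) = Σ zᵢ(Kᵢ−1)/(1+ψ(Kᵢ−1)) = 0.
Feasibility: ΣzᵢKᵢ = 1.112, Σzᵢ/Kᵢ = 1.546 — both > 1, two phases present.
Newton–Raphson from ψ = 0.5:
  ψ = 0.500: g = -0.1751, g' = -0.484 → ψ = 0.138
  ψ = 0.138: g = 0.0075, g' = -0.618 → ψ = 0.150
Converged at ψ = 0.150.
Compositions from xᵢ = zᵢ/(1+ψ(Kᵢ−1)), yᵢ = Kᵢxᵢ:
  1: x = 0.065, y = 0.251
  2: x = 0.295, y = 0.413
  3: x = 0.370, y = 0.251
  4: x = 0.270, y = 0.084

y_2 = 0.413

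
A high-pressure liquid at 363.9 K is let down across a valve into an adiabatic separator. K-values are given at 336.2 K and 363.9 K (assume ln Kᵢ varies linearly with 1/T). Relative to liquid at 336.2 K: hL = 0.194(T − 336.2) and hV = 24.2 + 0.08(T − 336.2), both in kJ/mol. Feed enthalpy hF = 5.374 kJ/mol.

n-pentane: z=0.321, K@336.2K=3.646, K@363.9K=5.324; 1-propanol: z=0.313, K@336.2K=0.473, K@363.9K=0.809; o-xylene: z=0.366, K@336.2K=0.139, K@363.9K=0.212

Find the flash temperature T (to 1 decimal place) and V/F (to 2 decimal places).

T = 338.0 K, V/F = 0.21

Adiabatic flash: solve Rachford–Rice at each trial T, then check hF = ψ·hV(T) + (1−ψ)·hL(T).
  T = 336.2 K: K = (3.646, 0.473, 0.139), RR gives ψ = 0.193, H_out = 4.682 kJ/mol
  T = 363.9 K: K = (5.324, 0.809, 0.212), RR gives ψ = 0.418, H_out = 14.159 kJ/mol
  T = 350.0 K: K = (4.436, 0.625, 0.173), RR gives ψ = 0.306, H_out = 9.595 kJ/mol
  T = 343.1 K: K = (4.030, 0.545, 0.155), RR gives ψ = 0.251, H_out = 7.205 kJ/mol
  T = 339.6 K: K = (3.832, 0.508, 0.147), RR gives ψ = 0.222, H_out = 5.946 kJ/mol
  T = 337.9 K: K = (3.738, 0.490, 0.143), RR gives ψ = 0.208, H_out = 5.319 kJ/mol
Linear interpolation between T = 337.9 (H_out = 5.319) and T = 339.6 (H_out = 5.946) on hF = 5.374 gives T ≈ 338.0 K, at which ψ = 0.21.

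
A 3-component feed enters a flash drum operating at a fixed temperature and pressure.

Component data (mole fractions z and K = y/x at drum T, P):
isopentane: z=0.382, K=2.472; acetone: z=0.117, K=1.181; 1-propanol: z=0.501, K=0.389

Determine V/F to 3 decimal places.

Material balance + equilibrium reduce to Σ zᵢ(Kᵢ−1)/(1+V/F(Kᵢ−1)) = 0.
Feasibility: ΣzᵢKᵢ = 1.277, Σzᵢ/Kᵢ = 1.542 — both > 1, two phases present.
Newton iteration, V/F⁰ = 0.49:
  V/F = 0.490: g = -0.0908, g' = -0.664 → V/F = 0.353
  V/F = 0.353: g = -0.0005, g' = -0.666 → V/F = 0.352
Converged at V/F = 0.352.

V/F = 0.352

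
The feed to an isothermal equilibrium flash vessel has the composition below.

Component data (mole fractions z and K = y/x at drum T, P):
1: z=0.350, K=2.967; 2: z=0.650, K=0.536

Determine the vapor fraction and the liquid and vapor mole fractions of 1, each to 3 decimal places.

ψ = 0.424, x_1 = 0.191, y_1 = 0.566

Let ψ = V/F and solve Σ zᵢ(Kᵢ−1)/(1+ψ(Kᵢ−1)) = 0.
Feasibility: ΣzᵢKᵢ = 1.387, Σzᵢ/Kᵢ = 1.331 — both > 1, two phases present.
Binary case is linear: z₁(K₁−1)(1+ψ(K₂−1)) + z₂(K₂−1)(1+ψ(K₁−1)) = 0
⇒ ψ = [z₁(K₁−1)+z₂(K₂−1)] / [−(K₁−1)(K₂−1)] = 0.3869/0.9127 = 0.424
Compositions from xᵢ = zᵢ/(1+ψ(Kᵢ−1)), yᵢ = Kᵢxᵢ:
  1: x = 0.191, y = 0.566
  2: x = 0.809, y = 0.434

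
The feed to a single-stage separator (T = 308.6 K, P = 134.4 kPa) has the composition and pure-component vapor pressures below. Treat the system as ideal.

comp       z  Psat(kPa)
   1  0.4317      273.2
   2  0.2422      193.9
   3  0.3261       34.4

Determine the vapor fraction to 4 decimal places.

ψ = 0.4934

Raoult's law: Kᵢ = Pᵢˢᵃᵗ/P = Pᵢˢᵃᵗ/134.4.
  K_1 = 273.2/134.4 = 2.032738, K_2 = 193.9/134.4 = 1.442708, K_3 = 34.4/134.4 = 0.255952
Newton–Raphson from ψ = 0.5:
  ψ = 0.5000: g = -0.00457, g' = -0.6899 → ψ = 0.4934
Converged at ψ = 0.4934.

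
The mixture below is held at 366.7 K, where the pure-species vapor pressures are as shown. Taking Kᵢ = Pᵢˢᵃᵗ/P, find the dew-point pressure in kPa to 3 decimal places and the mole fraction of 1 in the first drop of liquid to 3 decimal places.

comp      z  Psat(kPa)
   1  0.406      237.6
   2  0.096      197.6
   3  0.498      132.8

At the dew point ψ → 1, so Σzᵢ/Kᵢ = 1 with Kᵢ = Pᵢˢᵃᵗ/P ⇒ 1/P = Σzᵢ/Pᵢˢᵃᵗ.
1/P = 0.406/237.6 + 0.096/197.6 + 0.498/132.8 = 0.005945 ⇒ P = 168.220 kPa
xᵢ = zᵢP/Pᵢˢᵃᵗ ⇒ x_1 = 0.406·168.220/237.6 = 0.287

Pdew = 168.220 kPa, x_1 = 0.287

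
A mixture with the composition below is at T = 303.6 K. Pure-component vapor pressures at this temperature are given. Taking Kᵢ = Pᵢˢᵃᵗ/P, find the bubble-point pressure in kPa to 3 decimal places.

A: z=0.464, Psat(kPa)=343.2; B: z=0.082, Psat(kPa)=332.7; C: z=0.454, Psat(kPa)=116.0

At the bubble point ψ → 0, so ΣzᵢKᵢ = 1 with Kᵢ = Pᵢˢᵃᵗ/P ⇒ P = ΣzᵢPᵢˢᵃᵗ.
P = 0.464·343.2 + 0.082·332.7 + 0.454·116.0 = 239.190 kPa

Pbub = 239.190 kPa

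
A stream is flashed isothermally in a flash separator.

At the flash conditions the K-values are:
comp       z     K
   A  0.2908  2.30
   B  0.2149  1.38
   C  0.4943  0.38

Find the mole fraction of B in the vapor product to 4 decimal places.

Let ψ = V/F and solve Σ zᵢ(Kᵢ−1)/(1+ψ(Kᵢ−1)) = 0.
g(0) = ΣzᵢKᵢ − 1 = 0.1532 and g(1) = 1 − Σzᵢ/Kᵢ = -0.5829, so a root lies in (0, 1).
Newton iteration, ψ⁰ = 0.5:
  ψ = 0.5000: g = -0.14641, g' = -0.6015 → ψ = 0.2566
  ψ = 0.2566: g = -0.00656, g' = -0.5708 → ψ = 0.2451
Converged at ψ = 0.2451.
Compositions from xᵢ = zᵢ/(1+ψ(Kᵢ−1)), yᵢ = Kᵢxᵢ:
  A: x = 0.2205, y = 0.5072
  B: x = 0.1966, y = 0.2713
  C: x = 0.5829, y = 0.2215

y_B = 0.2713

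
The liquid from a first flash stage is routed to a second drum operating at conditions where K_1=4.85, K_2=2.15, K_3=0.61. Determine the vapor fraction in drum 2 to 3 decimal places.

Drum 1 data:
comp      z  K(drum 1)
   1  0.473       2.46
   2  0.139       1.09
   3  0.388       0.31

Drum 1:
Let ψ₁ = V/F and solve Σ zᵢ(Kᵢ−1)/(1+ψ₁(Kᵢ−1)) = 0.
g(0) = ΣzᵢKᵢ − 1 = 0.435 and g(1) = 1 − Σzᵢ/Kᵢ = -0.571, so a root lies in (0, 1).
Iterate (Newton) starting at ψ₁ = 0.5:
  ψ₁ = 0.500: g = 0.0024, g' = -0.768 → ψ₁ = 0.503
Converged at ψ₁ = 0.503.
Drum-1 compositions:
  1: x = 0.273, y = 0.671
  2: x = 0.133, y = 0.145
  3: x = 0.594, y = 0.184
Drum-2 feed = drum-1 liquid: z₂ = (0.2727, 0.1330, 0.5943).
Drum 2:
Rachford–Rice: g(ψ₂) = Σ zᵢ(Kᵢ−1)/(1+ψ₂(Kᵢ−1)) = 0.
Check two-phase: ΣzᵢKᵢ = 1.971 > 1 and Σzᵢ/Kᵢ = 1.092 > 1, so g(0) = 0.971 > 0 and g(1) = -0.092 < 0.
Newton–Raphson from ψ₂ = 0.5:
  ψ₂ = 0.500: g = 0.1681, g' = -0.683 → ψ₂ = 0.746
  ψ₂ = 0.746: g = 0.0265, g' = -0.500 → ψ₂ = 0.799
  ψ₂ = 0.799: g = 0.0005, g' = -0.482 → ψ₂ = 0.800
Converged at ψ₂ = 0.800.
  1: x = 0.067, y = 0.324
  2: x = 0.069, y = 0.149
  3: x = 0.864, y = 0.527

V/F (drum 2) = 0.800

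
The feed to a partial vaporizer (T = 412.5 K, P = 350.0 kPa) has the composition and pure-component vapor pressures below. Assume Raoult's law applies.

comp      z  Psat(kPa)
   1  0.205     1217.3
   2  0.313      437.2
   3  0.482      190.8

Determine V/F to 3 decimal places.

Raoult's law: Kᵢ = Pᵢˢᵃᵗ/P = Pᵢˢᵃᵗ/350.0.
  K_1 = 1217.3/350.0 = 3.47800, K_2 = 437.2/350.0 = 1.24914, K_3 = 190.8/350.0 = 0.54514
Rachford–Rice: g(V/F) = Σ zᵢ(Kᵢ−1)/(1+V/F(Kᵢ−1)) = 0.
g(0) = ΣzᵢKᵢ − 1 = 0.367 and g(1) = 1 − Σzᵢ/Kᵢ = -0.194, so a root lies in (0, 1).
Newton–Raphson from V/F = 0.5:
  V/F = 0.500: g = 0.0124, g' = -0.434 → V/F = 0.529
Converged at V/F = 0.529.

V/F = 0.529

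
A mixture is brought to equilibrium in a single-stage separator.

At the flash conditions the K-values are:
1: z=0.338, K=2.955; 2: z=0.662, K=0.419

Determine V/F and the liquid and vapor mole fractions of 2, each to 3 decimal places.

V/F = 0.243, x_2 = 0.771, y_2 = 0.323

Binary case is linear: z₁(K₁−1)(1+V/F(K₂−1)) + z₂(K₂−1)(1+V/F(K₁−1)) = 0
⇒ V/F = [z₁(K₁−1)+z₂(K₂−1)] / [−(K₁−1)(K₂−1)] = 0.2762/1.1359 = 0.243
Compositions from xᵢ = zᵢ/(1+V/F(Kᵢ−1)), yᵢ = Kᵢxᵢ:
  1: x = 0.229, y = 0.677
  2: x = 0.771, y = 0.323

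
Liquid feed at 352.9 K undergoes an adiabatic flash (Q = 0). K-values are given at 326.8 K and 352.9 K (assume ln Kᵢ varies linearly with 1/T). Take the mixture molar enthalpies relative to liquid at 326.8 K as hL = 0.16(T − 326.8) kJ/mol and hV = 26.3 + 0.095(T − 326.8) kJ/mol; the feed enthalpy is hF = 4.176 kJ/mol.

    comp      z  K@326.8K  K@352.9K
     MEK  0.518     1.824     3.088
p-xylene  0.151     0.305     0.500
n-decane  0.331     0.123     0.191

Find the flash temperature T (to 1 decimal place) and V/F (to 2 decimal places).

Adiabatic flash: solve Rachford–Rice at each trial T, then check hF = ψ·hV(T) + (1−ψ)·hL(T).
  T = 326.8 K: K = (1.824, 0.305, 0.123), RR gives ψ = 0.047, H_out = 1.223 kJ/mol
  T = 352.9 K: K = (3.088, 0.500, 0.191), RR gives ψ = 0.483, H_out = 16.048 kJ/mol
  T = 339.9 K: K = (2.400, 0.395, 0.155), RR gives ψ = 0.324, H_out = 10.337 kJ/mol
  T = 333.4 K: K = (2.100, 0.348, 0.138), RR gives ψ = 0.211, H_out = 6.508 kJ/mol
  T = 330.1 K: K = (1.959, 0.326, 0.131), RR gives ψ = 0.137, H_out = 4.104 kJ/mol
  T = 331.8 K: K = (2.031, 0.337, 0.135), RR gives ψ = 0.177, H_out = 5.392 kJ/mol
Linear interpolation between T = 330.1 (H_out = 4.104) and T = 331.8 (H_out = 5.392) on hF = 4.176 gives T ≈ 330.2 K, at which ψ = 0.14.

T = 330.2 K, V/F = 0.14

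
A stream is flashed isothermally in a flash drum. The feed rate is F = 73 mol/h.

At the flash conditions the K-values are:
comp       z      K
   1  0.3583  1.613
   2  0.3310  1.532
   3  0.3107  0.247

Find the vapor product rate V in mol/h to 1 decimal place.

V = 27.3 mol/h

Let β = V/F and solve Σ zᵢ(Kᵢ−1)/(1+β(Kᵢ−1)) = 0.
Check two-phase: ΣzᵢKᵢ = 1.1618 > 1 and Σzᵢ/Kᵢ = 1.6961 > 1, so g(0) = 0.1618 > 0 and g(1) = -0.6961 < 0.
Iterate (Newton) starting at β = 0.5:
  β = 0.5000: g = -0.06803, g' = -0.5905 → β = 0.3848
  β = 0.3848: g = -0.00551, g' = -0.5019 → β = 0.3738
  β = 0.3738: g = -0.00004, g' = -0.4955 → β = 0.3737
Converged at β = 0.3737.
Then V = β·F = 0.3737·73 = 27.3 mol/h and L = F − V = 45.7 mol/h.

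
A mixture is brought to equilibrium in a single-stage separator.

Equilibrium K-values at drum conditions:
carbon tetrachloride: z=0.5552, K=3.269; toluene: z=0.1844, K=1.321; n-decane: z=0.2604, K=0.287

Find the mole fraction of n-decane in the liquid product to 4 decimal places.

x_n-decane = 0.6664

Rachford–Rice: g(ψ) = Σ zᵢ(Kᵢ−1)/(1+ψ(Kᵢ−1)) = 0.
Feasibility: ΣzᵢKᵢ = 2.1333, Σzᵢ/Kᵢ = 1.2167 — both > 1, two phases present.
Newton–Raphson from ψ = 0.5:
  ψ = 0.5000: g = 0.35267, g' = -0.9612 → ψ = 0.8669
  ψ = 0.8669: g = -0.01529, g' = -1.2440 → ψ = 0.8546
  ψ = 0.8546: g = -0.00021, g' = -1.2100 → ψ = 0.8545
Converged at ψ = 0.8545.
Compositions from xᵢ = zᵢ/(1+ψ(Kᵢ−1)), yᵢ = Kᵢxᵢ:
  carbon tetrachloride: x = 0.1889, y = 0.6176
  toluene: x = 0.1447, y = 0.1912
  n-decane: x = 0.6664, y = 0.1912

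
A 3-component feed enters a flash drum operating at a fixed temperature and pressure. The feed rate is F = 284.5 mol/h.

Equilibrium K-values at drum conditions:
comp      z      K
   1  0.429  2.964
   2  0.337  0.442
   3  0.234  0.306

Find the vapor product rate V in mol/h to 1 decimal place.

V = 115.4 mol/h

Rachford–Rice: g(ψ) = Σ zᵢ(Kᵢ−1)/(1+ψ(Kᵢ−1)) = 0.
g(0) = ΣzᵢKᵢ − 1 = 0.492 and g(1) = 1 − Σzᵢ/Kᵢ = -0.672, so a root lies in (0, 1).
Iterate (Newton) starting at ψ = 0.5:
  ψ = 0.500: g = -0.0844, g' = -0.887 → ψ = 0.405
Converged at ψ = 0.405.
Then V = ψ·F = 0.4055·284.5 = 115.4 mol/h and L = F − V = 169.1 mol/h.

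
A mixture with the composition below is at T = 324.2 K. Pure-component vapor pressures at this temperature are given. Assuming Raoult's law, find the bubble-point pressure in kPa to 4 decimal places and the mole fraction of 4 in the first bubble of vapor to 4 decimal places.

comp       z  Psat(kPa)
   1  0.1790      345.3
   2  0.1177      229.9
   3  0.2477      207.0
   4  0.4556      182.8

Pbub = 223.4255 kPa, y_4 = 0.3728

At the bubble point ψ → 0, so ΣzᵢKᵢ = 1 with Kᵢ = Pᵢˢᵃᵗ/P ⇒ P = ΣzᵢPᵢˢᵃᵗ.
P = 0.1790·345.3 + 0.1177·229.9 + 0.2477·207.0 + 0.4556·182.8 = 223.4255 kPa
yᵢ = zᵢPᵢˢᵃᵗ/P ⇒ y_4 = 0.4556·182.8/223.4255 = 0.3728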